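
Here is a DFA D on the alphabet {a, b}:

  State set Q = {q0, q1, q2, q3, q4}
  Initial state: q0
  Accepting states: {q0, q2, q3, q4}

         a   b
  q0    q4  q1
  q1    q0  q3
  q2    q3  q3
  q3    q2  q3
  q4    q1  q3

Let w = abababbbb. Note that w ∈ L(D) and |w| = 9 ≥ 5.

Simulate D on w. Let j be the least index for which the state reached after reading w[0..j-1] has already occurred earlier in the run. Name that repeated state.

Run of D on w = a b a b a b b b b:
  step 0: q0  (start)
  step 1: q4  (read a: q0→q4)
  step 2: q3  (read b: q4→q3)
  step 3: q2  (read a: q3→q2)
  step 4: q3  (read b: q2→q3)   ← first repeat (q3 seen earlier)
  step 5: q2  (read a: q3→q2)
  step 6: q3  (read b: q2→q3)
  step 7: q3  (read b: q3→q3)
  step 8: q3  (read b: q3→q3)
  step 9: q3  (read b: q3→q3)

The earliest repeat is at step j = 4: D is in q3, which it already visited at step i = 2.

q3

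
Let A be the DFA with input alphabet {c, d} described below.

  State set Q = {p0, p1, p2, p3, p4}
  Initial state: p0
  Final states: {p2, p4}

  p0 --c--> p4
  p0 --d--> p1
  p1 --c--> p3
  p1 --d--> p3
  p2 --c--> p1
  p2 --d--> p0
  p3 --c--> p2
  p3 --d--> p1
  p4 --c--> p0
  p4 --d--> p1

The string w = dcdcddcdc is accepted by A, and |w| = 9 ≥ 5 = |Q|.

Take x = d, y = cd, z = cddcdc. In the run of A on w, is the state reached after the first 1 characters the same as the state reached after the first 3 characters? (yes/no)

yes

Run of A on the first 3 characters of w = d c d:
  step 0: p0  (start)
  step 1: p1  (read d: p0→p1)
  step 2: p3  (read c: p1→p3)
  step 3: p1  (read d: p3→p1)

After x (step 1): p1. After xy (step 3): p1.
They match, so y = cd drives A around a cycle from p1 back to itself; pumping y any number of times keeps A in p1 before reading z, and xyⁱz ∈ L(A) for every i ≥ 0.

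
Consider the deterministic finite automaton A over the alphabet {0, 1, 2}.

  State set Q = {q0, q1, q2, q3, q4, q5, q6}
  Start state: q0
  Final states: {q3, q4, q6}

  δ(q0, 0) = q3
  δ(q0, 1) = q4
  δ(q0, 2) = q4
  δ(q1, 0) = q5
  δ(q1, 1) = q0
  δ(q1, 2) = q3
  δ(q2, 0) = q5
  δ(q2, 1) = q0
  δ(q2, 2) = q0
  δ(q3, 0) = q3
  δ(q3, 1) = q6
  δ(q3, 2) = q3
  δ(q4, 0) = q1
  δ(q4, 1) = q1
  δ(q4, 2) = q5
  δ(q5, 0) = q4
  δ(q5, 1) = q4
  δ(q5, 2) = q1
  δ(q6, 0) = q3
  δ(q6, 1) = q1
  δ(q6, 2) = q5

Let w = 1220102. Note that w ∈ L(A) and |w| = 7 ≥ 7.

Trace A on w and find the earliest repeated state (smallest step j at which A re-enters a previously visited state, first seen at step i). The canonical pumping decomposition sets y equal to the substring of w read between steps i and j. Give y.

Run of A on w = 1 2 2 0 1 0 2:
  step 0: q0  (start)
  step 1: q4  (read 1: q0→q4)
  step 2: q5  (read 2: q4→q5)
  step 3: q1  (read 2: q5→q1)
  step 4: q5  (read 0: q1→q5)   ← first repeat (q5 seen earlier)
  step 5: q4  (read 1: q5→q4)
  step 6: q1  (read 0: q4→q1)
  step 7: q3  (read 2: q1→q3)

So i = 2, j = 4, giving x = w[0:2] = 12, y = w[2:4] = 20, z = w[4:7] = 102.
Check: |xy| = 4 ≤ 7 and |y| = 2 ≥ 1. Reading y takes A from q5 back to q5, so every xyⁱz is accepted.
Since A has 7 states, any run of length ≥ 7 visits 7+1 states, so by pigeonhole some state repeats within the first 7 steps — that repeat gives the pumpable loop.

20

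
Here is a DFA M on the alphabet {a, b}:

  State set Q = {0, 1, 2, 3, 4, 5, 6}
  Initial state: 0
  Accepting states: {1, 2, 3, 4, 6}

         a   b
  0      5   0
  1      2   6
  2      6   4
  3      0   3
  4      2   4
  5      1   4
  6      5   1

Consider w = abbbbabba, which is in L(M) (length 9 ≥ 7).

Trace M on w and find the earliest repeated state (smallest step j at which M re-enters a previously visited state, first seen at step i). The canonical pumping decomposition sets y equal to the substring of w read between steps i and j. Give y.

State sequence: 0 -a-> 5 -b-> 4 -b-> 4 -b-> 4 -b-> 4 -a-> 2 -b-> 4 -b-> 4 -a-> 2
First repeat at step 3: 4 was already visited.

So i = 2, j = 3, giving x = w[0:2] = ab, y = w[2:3] = b, z = w[3:9] = bbabba.
Check: |xy| = 3 ≤ 7 and |y| = 1 ≥ 1. Reading y takes M from 4 back to 4, so every xyⁱz is accepted.
Pumping length from the standard proof: p = 7 (the number of states). The repeated state found above gives |xy| = j ≤ 7 and |y| = j − i ≥ 1.

b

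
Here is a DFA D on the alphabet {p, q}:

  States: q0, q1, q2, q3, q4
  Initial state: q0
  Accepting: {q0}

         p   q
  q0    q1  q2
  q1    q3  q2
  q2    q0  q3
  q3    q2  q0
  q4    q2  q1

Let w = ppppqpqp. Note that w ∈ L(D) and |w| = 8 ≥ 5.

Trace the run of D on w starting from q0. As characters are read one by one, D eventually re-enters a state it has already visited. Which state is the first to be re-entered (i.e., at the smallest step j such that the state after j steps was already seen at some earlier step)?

Run of D on w = p p p p q p q p:
  step 0: q0  (start)
  step 1: q1  (read p: q0→q1)
  step 2: q3  (read p: q1→q3)
  step 3: q2  (read p: q3→q2)
  step 4: q0  (read p: q2→q0)   ← first repeat (q0 seen earlier)
  step 5: q2  (read q: q0→q2)
  step 6: q0  (read p: q2→q0)
  step 7: q2  (read q: q0→q2)
  step 8: q0  (read p: q2→q0)

The earliest repeat is at step j = 4: D is in q0, which it already visited at step i = 0.

q0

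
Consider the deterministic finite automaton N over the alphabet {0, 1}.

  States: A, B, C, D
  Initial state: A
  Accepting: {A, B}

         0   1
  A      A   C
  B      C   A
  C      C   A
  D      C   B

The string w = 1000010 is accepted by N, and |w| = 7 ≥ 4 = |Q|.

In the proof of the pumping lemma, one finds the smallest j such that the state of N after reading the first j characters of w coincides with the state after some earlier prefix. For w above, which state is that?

Run of N on w = 1 0 0 0 0 1 0:
  step 0: A  (start)
  step 1: C  (read 1: A→C)
  step 2: C  (read 0: C→C)   ← first repeat (C seen earlier)
  step 3: C  (read 0: C→C)
  step 4: C  (read 0: C→C)
  step 5: C  (read 0: C→C)
  step 6: A  (read 1: C→A)
  step 7: A  (read 0: A→A)

The earliest repeat is at step j = 2: N is in C, which it already visited at step i = 1.
With |Q| = 4, pigeonhole forces a state repeat no later than step 4; the substring read between the first and second visits to that state can be pumped.

C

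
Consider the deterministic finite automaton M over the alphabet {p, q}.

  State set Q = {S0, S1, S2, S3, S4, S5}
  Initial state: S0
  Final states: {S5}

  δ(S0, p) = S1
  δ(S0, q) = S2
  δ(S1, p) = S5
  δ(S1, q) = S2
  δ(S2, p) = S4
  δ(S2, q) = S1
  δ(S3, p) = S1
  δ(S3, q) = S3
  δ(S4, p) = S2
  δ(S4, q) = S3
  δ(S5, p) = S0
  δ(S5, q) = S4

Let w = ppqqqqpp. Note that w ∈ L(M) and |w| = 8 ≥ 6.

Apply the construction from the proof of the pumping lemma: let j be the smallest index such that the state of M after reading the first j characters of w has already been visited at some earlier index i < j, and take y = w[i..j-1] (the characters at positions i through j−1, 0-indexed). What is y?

q

Run of M on w = p p q q q q p p:
  step 0: S0  (start)
  step 1: S1  (read p: S0→S1)
  step 2: S5  (read p: S1→S5)
  step 3: S4  (read q: S5→S4)
  step 4: S3  (read q: S4→S3)
  step 5: S3  (read q: S3→S3)   ← first repeat (S3 seen earlier)
  step 6: S3  (read q: S3→S3)
  step 7: S1  (read p: S3→S1)
  step 8: S5  (read p: S1→S5)

So i = 4, j = 5, giving x = w[0:4] = ppqq, y = w[4:5] = q, z = w[5:8] = qpp.
Check: |xy| = 5 ≤ 6 and |y| = 1 ≥ 1. Reading y takes M from S3 back to S3, so every xyⁱz is accepted.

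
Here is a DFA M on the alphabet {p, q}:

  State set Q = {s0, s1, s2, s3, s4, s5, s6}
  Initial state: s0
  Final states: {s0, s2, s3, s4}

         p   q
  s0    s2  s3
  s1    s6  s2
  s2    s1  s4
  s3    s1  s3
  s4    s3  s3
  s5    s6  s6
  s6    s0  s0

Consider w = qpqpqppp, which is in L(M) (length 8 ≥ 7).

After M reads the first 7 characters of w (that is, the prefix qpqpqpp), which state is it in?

Run of M on the first 7 characters of w = q p q p q p p:
  step 0: s0  (start)
  step 1: s3  (read q: s0→s3)
  step 2: s1  (read p: s3→s1)
  step 3: s2  (read q: s1→s2)
  step 4: s1  (read p: s2→s1)
  step 5: s2  (read q: s1→s2)
  step 6: s1  (read p: s2→s1)
  step 7: s6  (read p: s1→s6)

After reading 7 characters, M is in state s6.
(This kind of state-tracing is the core of the pumping-lemma construction: with 7 states, pigeonhole forces a repeat within the first 7 steps.)

s6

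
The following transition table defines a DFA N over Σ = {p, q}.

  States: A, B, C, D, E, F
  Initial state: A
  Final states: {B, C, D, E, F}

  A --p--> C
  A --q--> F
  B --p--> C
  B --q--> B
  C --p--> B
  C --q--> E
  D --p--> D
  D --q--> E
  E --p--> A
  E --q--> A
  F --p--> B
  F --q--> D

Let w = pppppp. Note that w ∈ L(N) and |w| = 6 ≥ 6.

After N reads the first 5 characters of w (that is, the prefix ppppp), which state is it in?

State sequence: A -p-> C -p-> B -p-> C -p-> B -p-> C

After reading 5 characters, N is in state C.

C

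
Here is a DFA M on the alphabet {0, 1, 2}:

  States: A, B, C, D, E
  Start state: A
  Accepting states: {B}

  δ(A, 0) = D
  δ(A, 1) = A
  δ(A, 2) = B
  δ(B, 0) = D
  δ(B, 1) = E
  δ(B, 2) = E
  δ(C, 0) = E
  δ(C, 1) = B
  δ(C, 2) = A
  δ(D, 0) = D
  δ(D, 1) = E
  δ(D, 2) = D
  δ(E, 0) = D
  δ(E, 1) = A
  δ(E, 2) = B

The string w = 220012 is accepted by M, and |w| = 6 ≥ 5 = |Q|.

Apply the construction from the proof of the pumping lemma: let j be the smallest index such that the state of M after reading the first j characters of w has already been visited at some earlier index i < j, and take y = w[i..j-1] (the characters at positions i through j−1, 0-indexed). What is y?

Run of M on w = 2 2 0 0 1 2:
  step 0: A  (start)
  step 1: B  (read 2: A→B)
  step 2: E  (read 2: B→E)
  step 3: D  (read 0: E→D)
  step 4: D  (read 0: D→D)   ← first repeat (D seen earlier)
  step 5: E  (read 1: D→E)
  step 6: B  (read 2: E→B)

So i = 3, j = 4, giving x = w[0:3] = 220, y = w[3:4] = 0, z = w[4:6] = 12.
Check: |xy| = 4 ≤ 5 and |y| = 1 ≥ 1. Reading y takes M from D back to D, so every xyⁱz is accepted.
With |Q| = 5, pigeonhole forces a state repeat no later than step 5; the substring read between the first and second visits to that state can be pumped.

0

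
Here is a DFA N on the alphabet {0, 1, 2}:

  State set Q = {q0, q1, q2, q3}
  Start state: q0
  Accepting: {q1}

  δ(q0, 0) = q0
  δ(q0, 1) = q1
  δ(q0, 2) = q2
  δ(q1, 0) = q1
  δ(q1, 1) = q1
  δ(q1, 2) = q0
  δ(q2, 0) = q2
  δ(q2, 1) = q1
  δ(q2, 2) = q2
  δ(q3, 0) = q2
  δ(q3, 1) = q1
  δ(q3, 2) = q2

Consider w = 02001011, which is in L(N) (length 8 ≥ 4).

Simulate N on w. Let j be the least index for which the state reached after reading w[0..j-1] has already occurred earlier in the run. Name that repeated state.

q0

Run of N on w = 0 2 0 0 1 0 1 1:
  step 0: q0  (start)
  step 1: q0  (read 0: q0→q0)   ← first repeat (q0 seen earlier)
  step 2: q2  (read 2: q0→q2)
  step 3: q2  (read 0: q2→q2)
  step 4: q2  (read 0: q2→q2)
  step 5: q1  (read 1: q2→q1)
  step 6: q1  (read 0: q1→q1)
  step 7: q1  (read 1: q1→q1)
  step 8: q1  (read 1: q1→q1)

The earliest repeat is at step j = 1: N is in q0, which it already visited at step i = 0.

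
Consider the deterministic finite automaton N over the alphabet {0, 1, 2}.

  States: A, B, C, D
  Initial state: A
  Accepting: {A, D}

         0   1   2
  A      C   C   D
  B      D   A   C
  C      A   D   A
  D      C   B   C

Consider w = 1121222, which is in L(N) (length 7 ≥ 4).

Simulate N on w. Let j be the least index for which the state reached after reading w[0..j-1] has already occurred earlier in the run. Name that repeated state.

State sequence: A -1-> C -1-> D -2-> C -1-> D -2-> C -2-> A -2-> D
First repeat at step 3: C was already visited.

The earliest repeat is at step j = 3: N is in C, which it already visited at step i = 1.
With |Q| = 4, pigeonhole forces a state repeat no later than step 4; the substring read between the first and second visits to that state can be pumped.

C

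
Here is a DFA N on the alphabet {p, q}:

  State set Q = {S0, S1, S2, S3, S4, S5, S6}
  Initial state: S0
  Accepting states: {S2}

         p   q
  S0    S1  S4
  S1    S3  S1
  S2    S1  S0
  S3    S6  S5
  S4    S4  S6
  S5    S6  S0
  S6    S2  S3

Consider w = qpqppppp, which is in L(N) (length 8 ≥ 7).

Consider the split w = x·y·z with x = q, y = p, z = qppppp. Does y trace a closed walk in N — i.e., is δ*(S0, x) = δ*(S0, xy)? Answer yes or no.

Run of N on the first 2 characters of w = q p:
  step 0: S0  (start)
  step 1: S4  (read q: S0→S4)
  step 2: S4  (read p: S4→S4)

After x (step 1): S4. After xy (step 2): S4.
They match, so y = p drives N around a cycle from S4 back to itself; pumping y any number of times keeps N in S4 before reading z, and xyⁱz ∈ L(N) for every i ≥ 0.

yes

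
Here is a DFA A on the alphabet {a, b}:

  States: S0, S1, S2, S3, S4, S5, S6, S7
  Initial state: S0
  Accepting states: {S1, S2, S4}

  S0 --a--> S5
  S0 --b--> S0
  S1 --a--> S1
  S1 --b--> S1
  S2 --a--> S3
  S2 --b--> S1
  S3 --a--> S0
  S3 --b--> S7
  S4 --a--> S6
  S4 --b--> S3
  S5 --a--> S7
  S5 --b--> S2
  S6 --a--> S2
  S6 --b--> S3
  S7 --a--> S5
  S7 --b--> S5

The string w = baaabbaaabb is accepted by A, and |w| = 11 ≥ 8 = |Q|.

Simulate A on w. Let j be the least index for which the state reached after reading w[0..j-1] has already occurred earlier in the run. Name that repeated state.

S0

Run of A on w = b a a a b b a a a b b:
  step 0: S0  (start)
  step 1: S0  (read b: S0→S0)   ← first repeat (S0 seen earlier)
  step 2: S5  (read a: S0→S5)
  step 3: S7  (read a: S5→S7)
  step 4: S5  (read a: S7→S5)
  step 5: S2  (read b: S5→S2)
  step 6: S1  (read b: S2→S1)
  step 7: S1  (read a: S1→S1)
  step 8: S1  (read a: S1→S1)
  step 9: S1  (read a: S1→S1)
  step 10: S1  (read b: S1→S1)
  step 11: S1  (read b: S1→S1)

The earliest repeat is at step j = 1: A is in S0, which it already visited at step i = 0.
With |Q| = 8, pigeonhole forces a state repeat no later than step 8; the substring read between the first and second visits to that state can be pumped.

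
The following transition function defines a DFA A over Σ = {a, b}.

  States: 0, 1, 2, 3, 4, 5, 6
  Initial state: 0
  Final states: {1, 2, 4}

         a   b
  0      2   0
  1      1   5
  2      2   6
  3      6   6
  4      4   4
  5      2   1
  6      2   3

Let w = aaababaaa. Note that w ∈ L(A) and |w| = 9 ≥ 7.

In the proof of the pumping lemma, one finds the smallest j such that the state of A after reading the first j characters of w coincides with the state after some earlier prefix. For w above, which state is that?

2

State sequence: 0 -a-> 2 -a-> 2 -a-> 2 -b-> 6 -a-> 2 -b-> 6 -a-> 2 -a-> 2 -a-> 2
First repeat at step 2: 2 was already visited.

The earliest repeat is at step j = 2: A is in 2, which it already visited at step i = 1.
Since A has 7 states, any run of length ≥ 7 visits 7+1 states, so by pigeonhole some state repeats within the first 7 steps — that repeat gives the pumpable loop.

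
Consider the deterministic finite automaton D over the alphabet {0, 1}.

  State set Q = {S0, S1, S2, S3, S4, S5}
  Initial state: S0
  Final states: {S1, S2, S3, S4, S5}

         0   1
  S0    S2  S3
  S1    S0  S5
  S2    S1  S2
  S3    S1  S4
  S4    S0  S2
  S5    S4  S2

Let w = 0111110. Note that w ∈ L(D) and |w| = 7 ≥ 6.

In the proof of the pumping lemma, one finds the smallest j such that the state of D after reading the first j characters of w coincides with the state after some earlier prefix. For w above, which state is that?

S2

State sequence: S0 -0-> S2 -1-> S2 -1-> S2 -1-> S2 -1-> S2 -1-> S2 -0-> S1
First repeat at step 2: S2 was already visited.

The earliest repeat is at step j = 2: D is in S2, which it already visited at step i = 1.
The DFA has 6 states, so the proof of the pumping lemma guarantees a repeated state among the first 6+1 visited; the segment between the two visits is the pumpable y.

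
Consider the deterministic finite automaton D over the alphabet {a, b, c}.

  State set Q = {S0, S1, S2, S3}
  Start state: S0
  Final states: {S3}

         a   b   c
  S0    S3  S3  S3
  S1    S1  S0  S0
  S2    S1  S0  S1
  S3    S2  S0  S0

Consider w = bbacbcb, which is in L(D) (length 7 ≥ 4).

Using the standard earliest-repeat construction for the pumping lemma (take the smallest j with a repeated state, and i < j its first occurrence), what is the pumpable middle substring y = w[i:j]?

bb

State sequence: S0 -b-> S3 -b-> S0 -a-> S3 -c-> S0 -b-> S3 -c-> S0 -b-> S3
First repeat at step 2: S0 was already visited.

So i = 0, j = 2, giving x = w[0:0] = ε, y = w[0:2] = bb, z = w[2:7] = acbcb.
Check: |xy| = 2 ≤ 4 and |y| = 2 ≥ 1. Reading y takes D from S0 back to S0, so every xyⁱz is accepted.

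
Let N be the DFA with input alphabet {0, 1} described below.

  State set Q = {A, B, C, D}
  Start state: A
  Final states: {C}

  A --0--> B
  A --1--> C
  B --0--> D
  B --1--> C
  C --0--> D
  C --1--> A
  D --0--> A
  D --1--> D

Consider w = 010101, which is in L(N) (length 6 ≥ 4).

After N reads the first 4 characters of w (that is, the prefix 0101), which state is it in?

Run of N on the first 4 characters of w = 0 1 0 1:
  step 0: A  (start)
  step 1: B  (read 0: A→B)
  step 2: C  (read 1: B→C)
  step 3: D  (read 0: C→D)
  step 4: D  (read 1: D→D)

After reading 4 characters, N is in state D.

D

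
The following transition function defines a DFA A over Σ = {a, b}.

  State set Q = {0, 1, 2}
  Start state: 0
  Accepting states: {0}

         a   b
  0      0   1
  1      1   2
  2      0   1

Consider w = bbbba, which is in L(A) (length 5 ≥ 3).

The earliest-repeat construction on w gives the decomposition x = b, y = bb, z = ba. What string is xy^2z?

bbbbbba

xy^2z = b·bb·bb·ba = bbbbbba.
Reading y = bb takes A from 1 back to 1, so after x·y·y the machine is still in 1, and z then leads to the accepting state 0. Hence bbbbbba ∈ L(A).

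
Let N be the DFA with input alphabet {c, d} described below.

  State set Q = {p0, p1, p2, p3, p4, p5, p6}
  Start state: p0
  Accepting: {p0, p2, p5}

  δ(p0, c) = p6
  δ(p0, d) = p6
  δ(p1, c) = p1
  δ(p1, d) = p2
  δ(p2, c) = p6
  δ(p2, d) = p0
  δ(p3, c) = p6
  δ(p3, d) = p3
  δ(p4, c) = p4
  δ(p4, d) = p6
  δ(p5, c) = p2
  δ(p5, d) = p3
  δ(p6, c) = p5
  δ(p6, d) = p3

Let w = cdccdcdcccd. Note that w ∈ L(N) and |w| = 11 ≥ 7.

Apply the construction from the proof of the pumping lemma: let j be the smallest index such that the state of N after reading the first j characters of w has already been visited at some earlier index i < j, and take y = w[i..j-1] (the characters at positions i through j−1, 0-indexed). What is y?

dc

State sequence: p0 -c-> p6 -d-> p3 -c-> p6 -c-> p5 -d-> p3 -c-> p6 -d-> p3 -c-> p6 -c-> p5 -c-> p2 -d-> p0
First repeat at step 3: p6 was already visited.

So i = 1, j = 3, giving x = w[0:1] = c, y = w[1:3] = dc, z = w[3:11] = cdcdcccd.
Check: |xy| = 3 ≤ 7 and |y| = 2 ≥ 1. Reading y takes N from p6 back to p6, so every xyⁱz is accepted.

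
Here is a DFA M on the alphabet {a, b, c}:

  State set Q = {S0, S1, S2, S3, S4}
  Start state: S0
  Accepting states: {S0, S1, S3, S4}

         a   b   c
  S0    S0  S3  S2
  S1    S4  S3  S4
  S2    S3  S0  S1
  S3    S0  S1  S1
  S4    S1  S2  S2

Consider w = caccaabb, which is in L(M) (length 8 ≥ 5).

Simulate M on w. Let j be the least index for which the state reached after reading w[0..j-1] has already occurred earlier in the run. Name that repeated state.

State sequence: S0 -c-> S2 -a-> S3 -c-> S1 -c-> S4 -a-> S1 -a-> S4 -b-> S2 -b-> S0
First repeat at step 5: S1 was already visited.

The earliest repeat is at step j = 5: M is in S1, which it already visited at step i = 3.
Pumping length from the standard proof: p = 5 (the number of states). The repeated state found above gives |xy| = j ≤ 5 and |y| = j − i ≥ 1.

S1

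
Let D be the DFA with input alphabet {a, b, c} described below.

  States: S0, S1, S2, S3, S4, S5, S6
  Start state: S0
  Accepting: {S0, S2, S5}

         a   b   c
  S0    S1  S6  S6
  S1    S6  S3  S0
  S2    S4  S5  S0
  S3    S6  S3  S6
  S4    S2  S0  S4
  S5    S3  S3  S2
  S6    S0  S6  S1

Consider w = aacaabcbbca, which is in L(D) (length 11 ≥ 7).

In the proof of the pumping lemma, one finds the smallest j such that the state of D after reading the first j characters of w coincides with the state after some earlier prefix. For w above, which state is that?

State sequence: S0 -a-> S1 -a-> S6 -c-> S1 -a-> S6 -a-> S0 -b-> S6 -c-> S1 -b-> S3 -b-> S3 -c-> S6 -a-> S0
First repeat at step 3: S1 was already visited.

The earliest repeat is at step j = 3: D is in S1, which it already visited at step i = 1.
Since D has 7 states, any run of length ≥ 7 visits 7+1 states, so by pigeonhole some state repeats within the first 7 steps — that repeat gives the pumpable loop.

S1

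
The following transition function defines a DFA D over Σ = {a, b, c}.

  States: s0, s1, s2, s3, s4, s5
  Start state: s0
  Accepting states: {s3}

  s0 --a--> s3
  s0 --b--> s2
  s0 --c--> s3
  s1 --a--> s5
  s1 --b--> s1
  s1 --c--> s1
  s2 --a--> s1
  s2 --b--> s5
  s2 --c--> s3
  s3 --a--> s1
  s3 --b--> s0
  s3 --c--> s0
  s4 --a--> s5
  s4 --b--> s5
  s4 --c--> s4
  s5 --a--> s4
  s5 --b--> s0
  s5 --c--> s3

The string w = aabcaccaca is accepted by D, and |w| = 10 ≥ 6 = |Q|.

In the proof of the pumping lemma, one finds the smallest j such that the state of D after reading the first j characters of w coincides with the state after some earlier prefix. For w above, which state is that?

s1

State sequence: s0 -a-> s3 -a-> s1 -b-> s1 -c-> s1 -a-> s5 -c-> s3 -c-> s0 -a-> s3 -c-> s0 -a-> s3
First repeat at step 3: s1 was already visited.

The earliest repeat is at step j = 3: D is in s1, which it already visited at step i = 2.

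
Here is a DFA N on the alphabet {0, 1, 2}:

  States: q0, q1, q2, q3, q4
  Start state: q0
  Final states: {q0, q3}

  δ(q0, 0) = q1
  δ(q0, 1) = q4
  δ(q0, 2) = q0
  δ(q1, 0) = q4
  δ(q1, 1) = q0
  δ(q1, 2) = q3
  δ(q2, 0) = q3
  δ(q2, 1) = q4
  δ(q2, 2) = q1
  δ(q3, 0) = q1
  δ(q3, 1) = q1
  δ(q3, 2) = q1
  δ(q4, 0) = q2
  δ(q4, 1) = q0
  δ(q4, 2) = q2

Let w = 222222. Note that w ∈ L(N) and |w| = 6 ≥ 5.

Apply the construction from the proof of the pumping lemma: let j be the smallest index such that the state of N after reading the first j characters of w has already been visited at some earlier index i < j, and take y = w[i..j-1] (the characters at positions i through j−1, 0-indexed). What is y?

2

State sequence: q0 -2-> q0 -2-> q0 -2-> q0 -2-> q0 -2-> q0 -2-> q0
First repeat at step 1: q0 was already visited.

So i = 0, j = 1, giving x = w[0:0] = ε, y = w[0:1] = 2, z = w[1:6] = 22222.
Check: |xy| = 1 ≤ 5 and |y| = 1 ≥ 1. Reading y takes N from q0 back to q0, so every xyⁱz is accepted.
With |Q| = 5, pigeonhole forces a state repeat no later than step 5; the substring read between the first and second visits to that state can be pumped.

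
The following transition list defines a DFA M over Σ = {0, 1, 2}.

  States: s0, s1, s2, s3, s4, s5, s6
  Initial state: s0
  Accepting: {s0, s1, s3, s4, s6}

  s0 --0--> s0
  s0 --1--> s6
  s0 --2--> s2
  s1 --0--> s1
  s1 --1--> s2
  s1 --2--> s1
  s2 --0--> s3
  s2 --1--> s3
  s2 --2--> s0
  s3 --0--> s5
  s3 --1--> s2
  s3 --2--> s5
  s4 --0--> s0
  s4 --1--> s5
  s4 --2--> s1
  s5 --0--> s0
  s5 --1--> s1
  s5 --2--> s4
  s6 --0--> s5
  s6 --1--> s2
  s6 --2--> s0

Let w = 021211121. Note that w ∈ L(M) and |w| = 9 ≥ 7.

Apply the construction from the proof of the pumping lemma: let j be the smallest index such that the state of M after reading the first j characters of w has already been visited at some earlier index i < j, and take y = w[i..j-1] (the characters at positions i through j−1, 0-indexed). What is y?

State sequence: s0 -0-> s0 -2-> s2 -1-> s3 -2-> s5 -1-> s1 -1-> s2 -1-> s3 -2-> s5 -1-> s1
First repeat at step 1: s0 was already visited.

So i = 0, j = 1, giving x = w[0:0] = ε, y = w[0:1] = 0, z = w[1:9] = 21211121.
Check: |xy| = 1 ≤ 7 and |y| = 1 ≥ 1. Reading y takes M from s0 back to s0, so every xyⁱz is accepted.
With |Q| = 7, pigeonhole forces a state repeat no later than step 7; the substring read between the first and second visits to that state can be pumped.

0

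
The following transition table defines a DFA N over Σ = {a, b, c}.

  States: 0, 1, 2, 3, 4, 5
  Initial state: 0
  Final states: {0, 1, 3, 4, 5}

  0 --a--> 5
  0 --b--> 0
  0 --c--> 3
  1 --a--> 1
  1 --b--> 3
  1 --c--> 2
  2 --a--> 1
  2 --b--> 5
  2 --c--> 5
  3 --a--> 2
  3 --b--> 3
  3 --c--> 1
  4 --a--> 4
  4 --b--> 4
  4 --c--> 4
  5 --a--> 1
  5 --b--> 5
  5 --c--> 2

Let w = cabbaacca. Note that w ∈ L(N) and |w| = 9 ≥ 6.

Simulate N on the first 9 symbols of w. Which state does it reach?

Run of N on the first 9 characters of w = c a b b a a c c a:
  step 0: 0  (start)
  step 1: 3  (read c: 0→3)
  step 2: 2  (read a: 3→2)
  step 3: 5  (read b: 2→5)
  step 4: 5  (read b: 5→5)
  step 5: 1  (read a: 5→1)
  step 6: 1  (read a: 1→1)
  step 7: 2  (read c: 1→2)
  step 8: 5  (read c: 2→5)
  step 9: 1  (read a: 5→1)

After reading 9 characters, N is in state 1.

1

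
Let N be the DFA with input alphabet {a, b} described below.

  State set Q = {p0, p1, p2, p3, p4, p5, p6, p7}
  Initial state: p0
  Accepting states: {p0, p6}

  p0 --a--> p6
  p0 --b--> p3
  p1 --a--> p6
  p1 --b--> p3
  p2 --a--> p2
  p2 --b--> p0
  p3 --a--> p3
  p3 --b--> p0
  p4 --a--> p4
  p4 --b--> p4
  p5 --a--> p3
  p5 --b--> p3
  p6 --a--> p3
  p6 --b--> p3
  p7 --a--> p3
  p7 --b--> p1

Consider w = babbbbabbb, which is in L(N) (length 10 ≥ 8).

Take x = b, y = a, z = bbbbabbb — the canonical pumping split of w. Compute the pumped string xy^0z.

xy⁰z = xz = b·bbbbabbb = bbbbbabbb.
Reading y = a takes N from p3 back to p3, so after x the machine is still in p3, and z then leads to the accepting state p0. Hence bbbbbabbb ∈ L(N).

bbbbbabbb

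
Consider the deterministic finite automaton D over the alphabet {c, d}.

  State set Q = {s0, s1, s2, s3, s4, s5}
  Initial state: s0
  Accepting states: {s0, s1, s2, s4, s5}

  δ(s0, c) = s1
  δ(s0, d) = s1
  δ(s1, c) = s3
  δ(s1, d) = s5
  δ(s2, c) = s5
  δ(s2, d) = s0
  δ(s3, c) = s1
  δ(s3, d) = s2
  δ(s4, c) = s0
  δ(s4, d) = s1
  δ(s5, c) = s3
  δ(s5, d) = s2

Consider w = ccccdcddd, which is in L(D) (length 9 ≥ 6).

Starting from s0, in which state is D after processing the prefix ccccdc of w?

Run of D on the first 6 characters of w = c c c c d c:
  step 0: s0  (start)
  step 1: s1  (read c: s0→s1)
  step 2: s3  (read c: s1→s3)
  step 3: s1  (read c: s3→s1)
  step 4: s3  (read c: s1→s3)
  step 5: s2  (read d: s3→s2)
  step 6: s5  (read c: s2→s5)

After reading 6 characters, D is in state s5.
(This kind of state-tracing is the core of the pumping-lemma construction: with 6 states, pigeonhole forces a repeat within the first 6 steps.)

s5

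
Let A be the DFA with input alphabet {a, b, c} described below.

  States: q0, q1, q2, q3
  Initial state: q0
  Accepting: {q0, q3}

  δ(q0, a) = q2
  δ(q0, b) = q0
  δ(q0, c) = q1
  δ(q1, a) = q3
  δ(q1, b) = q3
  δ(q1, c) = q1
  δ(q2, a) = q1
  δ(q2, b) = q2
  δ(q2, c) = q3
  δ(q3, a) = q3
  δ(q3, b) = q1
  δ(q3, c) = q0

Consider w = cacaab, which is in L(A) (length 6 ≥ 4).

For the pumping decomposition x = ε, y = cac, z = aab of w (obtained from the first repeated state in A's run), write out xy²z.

caccacaab

xy^2z = ε·cac·cac·aab = caccacaab.
Reading y = cac takes A from q0 back to q0, so after x·y·y the machine is still in q0, and z then leads to the accepting state q3. Hence caccacaab ∈ L(A).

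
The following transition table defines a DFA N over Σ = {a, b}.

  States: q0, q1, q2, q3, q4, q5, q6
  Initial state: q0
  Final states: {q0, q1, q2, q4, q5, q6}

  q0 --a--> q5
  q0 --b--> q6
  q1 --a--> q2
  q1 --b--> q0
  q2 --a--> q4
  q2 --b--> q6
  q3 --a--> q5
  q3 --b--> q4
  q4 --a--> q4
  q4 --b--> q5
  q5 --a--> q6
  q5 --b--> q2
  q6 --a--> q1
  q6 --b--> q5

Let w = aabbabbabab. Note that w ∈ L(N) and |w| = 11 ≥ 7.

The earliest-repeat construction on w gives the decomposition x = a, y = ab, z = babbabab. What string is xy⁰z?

xy⁰z = xz = a·babbabab = ababbabab.
Reading y = ab takes N from q5 back to q5, so after x the machine is still in q5, and z then leads to the accepting state q5. Hence ababbabab ∈ L(N).

ababbabab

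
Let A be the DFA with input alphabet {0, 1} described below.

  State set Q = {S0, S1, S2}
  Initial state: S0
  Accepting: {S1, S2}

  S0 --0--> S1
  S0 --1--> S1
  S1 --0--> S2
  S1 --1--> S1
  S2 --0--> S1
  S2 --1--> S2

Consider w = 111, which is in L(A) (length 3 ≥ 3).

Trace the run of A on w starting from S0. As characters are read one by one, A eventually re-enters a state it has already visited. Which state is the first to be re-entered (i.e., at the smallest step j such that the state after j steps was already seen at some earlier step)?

S1

State sequence: S0 -1-> S1 -1-> S1 -1-> S1
First repeat at step 2: S1 was already visited.

The earliest repeat is at step j = 2: A is in S1, which it already visited at step i = 1.
Since A has 3 states, any run of length ≥ 3 visits 3+1 states, so by pigeonhole some state repeats within the first 3 steps — that repeat gives the pumpable loop.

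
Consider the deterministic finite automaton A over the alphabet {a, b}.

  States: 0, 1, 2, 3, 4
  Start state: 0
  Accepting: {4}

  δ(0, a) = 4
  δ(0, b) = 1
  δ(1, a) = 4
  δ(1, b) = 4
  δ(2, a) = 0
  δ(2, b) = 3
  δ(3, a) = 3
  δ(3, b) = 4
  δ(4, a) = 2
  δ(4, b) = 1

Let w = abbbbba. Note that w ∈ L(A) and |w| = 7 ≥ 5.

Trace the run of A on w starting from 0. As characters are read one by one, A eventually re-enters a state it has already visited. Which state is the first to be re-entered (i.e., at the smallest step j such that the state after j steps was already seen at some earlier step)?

Run of A on w = a b b b b b a:
  step 0: 0  (start)
  step 1: 4  (read a: 0→4)
  step 2: 1  (read b: 4→1)
  step 3: 4  (read b: 1→4)   ← first repeat (4 seen earlier)
  step 4: 1  (read b: 4→1)
  step 5: 4  (read b: 1→4)
  step 6: 1  (read b: 4→1)
  step 7: 4  (read a: 1→4)

The earliest repeat is at step j = 3: A is in 4, which it already visited at step i = 1.
With |Q| = 5, pigeonhole forces a state repeat no later than step 5; the substring read between the first and second visits to that state can be pumped.

4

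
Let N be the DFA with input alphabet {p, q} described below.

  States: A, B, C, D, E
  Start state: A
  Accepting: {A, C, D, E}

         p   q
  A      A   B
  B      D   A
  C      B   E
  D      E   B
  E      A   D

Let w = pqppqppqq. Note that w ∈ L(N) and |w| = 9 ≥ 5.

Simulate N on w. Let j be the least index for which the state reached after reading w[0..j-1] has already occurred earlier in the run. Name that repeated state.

A

State sequence: A -p-> A -q-> B -p-> D -p-> E -q-> D -p-> E -p-> A -q-> B -q-> A
First repeat at step 1: A was already visited.

The earliest repeat is at step j = 1: N is in A, which it already visited at step i = 0.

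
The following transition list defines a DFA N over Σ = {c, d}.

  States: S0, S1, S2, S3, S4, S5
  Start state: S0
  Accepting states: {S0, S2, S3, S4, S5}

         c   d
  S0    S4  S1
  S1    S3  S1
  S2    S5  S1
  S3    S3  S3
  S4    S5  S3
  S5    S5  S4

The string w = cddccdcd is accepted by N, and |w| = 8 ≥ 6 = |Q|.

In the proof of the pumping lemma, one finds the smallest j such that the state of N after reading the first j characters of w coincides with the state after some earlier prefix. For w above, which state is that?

State sequence: S0 -c-> S4 -d-> S3 -d-> S3 -c-> S3 -c-> S3 -d-> S3 -c-> S3 -d-> S3
First repeat at step 3: S3 was already visited.

The earliest repeat is at step j = 3: N is in S3, which it already visited at step i = 2.
Pumping length from the standard proof: p = 6 (the number of states). The repeated state found above gives |xy| = j ≤ 6 and |y| = j − i ≥ 1.

S3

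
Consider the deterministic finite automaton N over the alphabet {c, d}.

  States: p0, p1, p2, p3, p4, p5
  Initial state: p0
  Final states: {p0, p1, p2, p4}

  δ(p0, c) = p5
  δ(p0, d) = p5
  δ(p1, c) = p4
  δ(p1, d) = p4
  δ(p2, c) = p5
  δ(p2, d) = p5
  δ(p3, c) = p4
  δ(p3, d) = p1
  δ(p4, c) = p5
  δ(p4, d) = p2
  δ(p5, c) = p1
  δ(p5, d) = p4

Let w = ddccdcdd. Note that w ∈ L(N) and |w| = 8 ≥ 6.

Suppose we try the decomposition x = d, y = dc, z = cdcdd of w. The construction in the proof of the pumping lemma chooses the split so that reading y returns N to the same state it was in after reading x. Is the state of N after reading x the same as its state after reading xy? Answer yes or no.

yes

Run of N on the first 3 characters of w = d d c:
  step 0: p0  (start)
  step 1: p5  (read d: p0→p5)
  step 2: p4  (read d: p5→p4)
  step 3: p5  (read c: p4→p5)

After x (step 1): p5. After xy (step 3): p5.
They match, so y = dc drives N around a cycle from p5 back to itself; pumping y any number of times keeps N in p5 before reading z, and xyⁱz ∈ L(N) for every i ≥ 0.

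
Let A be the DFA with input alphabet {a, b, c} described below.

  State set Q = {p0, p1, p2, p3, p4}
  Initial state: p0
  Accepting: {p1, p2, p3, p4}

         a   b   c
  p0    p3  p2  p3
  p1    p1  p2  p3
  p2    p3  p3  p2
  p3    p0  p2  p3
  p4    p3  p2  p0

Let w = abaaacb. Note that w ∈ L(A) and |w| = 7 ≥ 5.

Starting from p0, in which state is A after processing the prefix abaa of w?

p0

Run of A on the first 4 characters of w = a b a a:
  step 0: p0  (start)
  step 1: p3  (read a: p0→p3)
  step 2: p2  (read b: p3→p2)
  step 3: p3  (read a: p2→p3)
  step 4: p0  (read a: p3→p0)

After reading 4 characters, A is in state p0.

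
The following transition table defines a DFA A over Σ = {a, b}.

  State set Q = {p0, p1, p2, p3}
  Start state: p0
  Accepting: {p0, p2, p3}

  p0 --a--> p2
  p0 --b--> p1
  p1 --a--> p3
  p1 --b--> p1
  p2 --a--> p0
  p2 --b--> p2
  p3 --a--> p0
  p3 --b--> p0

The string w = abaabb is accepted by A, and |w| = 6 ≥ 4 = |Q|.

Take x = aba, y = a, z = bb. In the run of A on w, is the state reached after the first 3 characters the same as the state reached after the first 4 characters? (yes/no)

Run of A on the first 4 characters of w = a b a a:
  step 0: p0  (start)
  step 1: p2  (read a: p0→p2)
  step 2: p2  (read b: p2→p2)
  step 3: p0  (read a: p2→p0)
  step 4: p2  (read a: p0→p2)

After x (step 3): p0. After xy (step 4): p2.
They differ (p0 ≠ p2), so y is not a cycle from the state after x; this split is not the one the pumping-lemma construction produces, and pumping y need not keep the string in L(A).

no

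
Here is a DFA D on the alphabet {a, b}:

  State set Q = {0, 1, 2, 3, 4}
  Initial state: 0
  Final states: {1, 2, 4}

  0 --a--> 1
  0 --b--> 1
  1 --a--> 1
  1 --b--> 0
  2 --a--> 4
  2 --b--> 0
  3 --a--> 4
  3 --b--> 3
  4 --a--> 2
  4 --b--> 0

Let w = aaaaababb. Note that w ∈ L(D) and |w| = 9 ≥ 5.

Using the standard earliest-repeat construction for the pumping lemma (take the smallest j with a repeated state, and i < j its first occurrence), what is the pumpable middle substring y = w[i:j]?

a

Run of D on w = a a a a a b a b b:
  step 0: 0  (start)
  step 1: 1  (read a: 0→1)
  step 2: 1  (read a: 1→1)   ← first repeat (1 seen earlier)
  step 3: 1  (read a: 1→1)
  step 4: 1  (read a: 1→1)
  step 5: 1  (read a: 1→1)
  step 6: 0  (read b: 1→0)
  step 7: 1  (read a: 0→1)
  step 8: 0  (read b: 1→0)
  step 9: 1  (read b: 0→1)

So i = 1, j = 2, giving x = w[0:1] = a, y = w[1:2] = a, z = w[2:9] = aaababb.
Check: |xy| = 2 ≤ 5 and |y| = 1 ≥ 1. Reading y takes D from 1 back to 1, so every xyⁱz is accepted.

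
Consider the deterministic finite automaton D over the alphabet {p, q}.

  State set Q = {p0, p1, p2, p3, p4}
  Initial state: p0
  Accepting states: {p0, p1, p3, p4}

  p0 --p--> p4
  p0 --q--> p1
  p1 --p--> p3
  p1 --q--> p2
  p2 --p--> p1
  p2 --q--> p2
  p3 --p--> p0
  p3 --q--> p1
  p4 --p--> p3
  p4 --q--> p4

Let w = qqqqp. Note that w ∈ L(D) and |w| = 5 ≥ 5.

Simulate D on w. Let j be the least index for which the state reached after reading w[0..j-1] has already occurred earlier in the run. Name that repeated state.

State sequence: p0 -q-> p1 -q-> p2 -q-> p2 -q-> p2 -p-> p1
First repeat at step 3: p2 was already visited.

The earliest repeat is at step j = 3: D is in p2, which it already visited at step i = 2.
The DFA has 5 states, so the proof of the pumping lemma guarantees a repeated state among the first 5+1 visited; the segment between the two visits is the pumpable y.

p2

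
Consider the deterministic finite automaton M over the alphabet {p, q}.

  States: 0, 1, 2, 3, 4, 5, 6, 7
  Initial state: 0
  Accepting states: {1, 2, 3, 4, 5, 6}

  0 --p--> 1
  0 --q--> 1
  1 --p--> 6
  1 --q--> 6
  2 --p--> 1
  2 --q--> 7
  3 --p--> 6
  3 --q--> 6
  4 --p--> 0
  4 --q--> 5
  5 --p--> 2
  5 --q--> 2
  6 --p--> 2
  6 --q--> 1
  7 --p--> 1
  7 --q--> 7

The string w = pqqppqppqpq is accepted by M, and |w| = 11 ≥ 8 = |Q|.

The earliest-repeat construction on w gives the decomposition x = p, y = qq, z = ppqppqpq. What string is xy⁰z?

pppqppqpq

xy⁰z = xz = p·ppqppqpq = pppqppqpq.
Reading y = qq takes M from 1 back to 1, so after x the machine is still in 1, and z then leads to the accepting state 1. Hence pppqppqpq ∈ L(M).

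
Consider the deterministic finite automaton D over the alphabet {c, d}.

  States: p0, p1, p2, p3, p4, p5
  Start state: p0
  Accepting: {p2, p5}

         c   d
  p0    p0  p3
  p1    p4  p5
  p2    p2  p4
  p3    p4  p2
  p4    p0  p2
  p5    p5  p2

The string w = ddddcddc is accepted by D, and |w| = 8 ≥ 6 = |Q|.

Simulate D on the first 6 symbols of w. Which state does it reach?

p4

State sequence: p0 -d-> p3 -d-> p2 -d-> p4 -d-> p2 -c-> p2 -d-> p4

After reading 6 characters, D is in state p4.
(This kind of state-tracing is the core of the pumping-lemma construction: with 6 states, pigeonhole forces a repeat within the first 6 steps.)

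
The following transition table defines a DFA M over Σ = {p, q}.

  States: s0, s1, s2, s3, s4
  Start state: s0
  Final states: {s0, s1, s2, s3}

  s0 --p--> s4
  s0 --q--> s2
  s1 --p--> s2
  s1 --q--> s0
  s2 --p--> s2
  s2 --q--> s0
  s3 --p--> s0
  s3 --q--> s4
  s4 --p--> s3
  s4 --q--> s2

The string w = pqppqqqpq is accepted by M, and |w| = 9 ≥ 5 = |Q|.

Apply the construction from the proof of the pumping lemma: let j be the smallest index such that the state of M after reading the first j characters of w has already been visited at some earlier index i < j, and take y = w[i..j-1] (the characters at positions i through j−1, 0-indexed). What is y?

Run of M on w = p q p p q q q p q:
  step 0: s0  (start)
  step 1: s4  (read p: s0→s4)
  step 2: s2  (read q: s4→s2)
  step 3: s2  (read p: s2→s2)   ← first repeat (s2 seen earlier)
  step 4: s2  (read p: s2→s2)
  step 5: s0  (read q: s2→s0)
  step 6: s2  (read q: s0→s2)
  step 7: s0  (read q: s2→s0)
  step 8: s4  (read p: s0→s4)
  step 9: s2  (read q: s4→s2)

So i = 2, j = 3, giving x = w[0:2] = pq, y = w[2:3] = p, z = w[3:9] = pqqqpq.
Check: |xy| = 3 ≤ 5 and |y| = 1 ≥ 1. Reading y takes M from s2 back to s2, so every xyⁱz is accepted.

p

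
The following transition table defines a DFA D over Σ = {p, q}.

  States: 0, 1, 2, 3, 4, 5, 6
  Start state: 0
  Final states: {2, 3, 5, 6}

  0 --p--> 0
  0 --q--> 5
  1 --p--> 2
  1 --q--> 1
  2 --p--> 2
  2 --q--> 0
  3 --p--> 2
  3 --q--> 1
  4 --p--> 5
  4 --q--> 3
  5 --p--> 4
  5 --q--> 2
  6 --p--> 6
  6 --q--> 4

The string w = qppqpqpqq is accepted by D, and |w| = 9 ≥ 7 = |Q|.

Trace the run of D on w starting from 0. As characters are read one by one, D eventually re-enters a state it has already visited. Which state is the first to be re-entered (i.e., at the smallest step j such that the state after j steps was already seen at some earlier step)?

State sequence: 0 -q-> 5 -p-> 4 -p-> 5 -q-> 2 -p-> 2 -q-> 0 -p-> 0 -q-> 5 -q-> 2
First repeat at step 3: 5 was already visited.

The earliest repeat is at step j = 3: D is in 5, which it already visited at step i = 1.
With |Q| = 7, pigeonhole forces a state repeat no later than step 7; the substring read between the first and second visits to that state can be pumped.

5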